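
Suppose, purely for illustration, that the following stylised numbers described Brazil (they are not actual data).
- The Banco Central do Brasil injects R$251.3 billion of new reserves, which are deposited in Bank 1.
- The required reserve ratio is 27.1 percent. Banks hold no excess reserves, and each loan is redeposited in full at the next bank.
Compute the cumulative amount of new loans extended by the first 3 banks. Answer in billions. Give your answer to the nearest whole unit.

Bank i lends (1 − rr)^i of the original deposit: Bank 1 lends 251.3·0.7290 = 183.1977, Bank 2 lends 251.3·0.7290² ≈ 133.5511, and so on.
Summing a geometric series: total = 251.3·[0.7290·(1 − 0.7290^3) / (1 − 0.7290)] ≈ 414.1076 billion.

R$414 billion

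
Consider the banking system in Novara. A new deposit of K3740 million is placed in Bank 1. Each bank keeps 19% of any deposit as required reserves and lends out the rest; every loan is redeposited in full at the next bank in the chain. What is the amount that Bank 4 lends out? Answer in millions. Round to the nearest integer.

Each bank lends a fraction (1 − rr) = 0.8100 of the deposit it receives, so Bank 4 receives 3740·0.8100^3 and lends 3740·0.8100^4 ≈ 1609.9474 million.

K1610 million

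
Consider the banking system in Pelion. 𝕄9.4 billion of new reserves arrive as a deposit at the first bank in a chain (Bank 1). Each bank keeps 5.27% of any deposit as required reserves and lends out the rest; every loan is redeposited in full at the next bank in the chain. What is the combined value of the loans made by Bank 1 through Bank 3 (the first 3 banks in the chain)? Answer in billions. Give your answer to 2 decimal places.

𝕄25.33 billion

Bank i lends (1 − rr)^i of the original deposit: Bank 1 lends 9.4·0.9473 ≈ 8.9046, Bank 2 lends 9.4·0.9473² ≈ 8.4353, and so on.
Summing a geometric series: total = 9.4·[0.9473·(1 − 0.9473^3) / (1 − 0.9473)] ≈ 25.3308 billion.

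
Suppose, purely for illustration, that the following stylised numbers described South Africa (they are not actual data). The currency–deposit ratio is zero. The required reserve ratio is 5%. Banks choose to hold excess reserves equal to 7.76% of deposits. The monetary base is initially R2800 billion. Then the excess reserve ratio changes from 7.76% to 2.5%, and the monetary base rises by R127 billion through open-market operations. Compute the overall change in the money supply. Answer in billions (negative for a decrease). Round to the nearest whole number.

Before: m₁ = 1 / (0.05 + 0.0776) ≈ 7.83699, MB₁ = 2800, so M₁ = 7.83699 × 2800 = 21943.572 billion.
After: m₂ = 1 / (0.05 + 0.025) ≈ 13.33333, MB₂ = 2800 + 127 = 2927, so M₂ = 13.33333 × 2927 ≈ 39026.6569 billion.
ΔM = M₂ − M₁ = 39026.6569 − 21943.572 = 17083.0849 billion.

R17083 billion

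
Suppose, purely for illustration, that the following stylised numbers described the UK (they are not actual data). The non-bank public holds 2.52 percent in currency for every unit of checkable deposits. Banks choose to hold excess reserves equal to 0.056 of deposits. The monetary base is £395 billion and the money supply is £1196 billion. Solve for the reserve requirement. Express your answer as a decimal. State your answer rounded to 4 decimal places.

Using m = M/MB = 1196/395 ≈ 3.027848. Since m = (1 + c)/(c + rr + e), the denominator satisfies c + rr + e = (1 + c)/m = (1 + 0.0252) / 3.027848 ≈ 0.338590.
With c = 0.0252 and e = 0.056, the reserve requirement is 0.338590 − 0.0252 − 0.056 = 0.25739.

0.2574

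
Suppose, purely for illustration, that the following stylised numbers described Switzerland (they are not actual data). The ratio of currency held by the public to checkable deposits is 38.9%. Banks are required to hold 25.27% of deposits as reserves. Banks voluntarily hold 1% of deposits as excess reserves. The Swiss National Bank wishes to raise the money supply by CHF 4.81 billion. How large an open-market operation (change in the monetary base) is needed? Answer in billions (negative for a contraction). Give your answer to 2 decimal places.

The money multiplier is m = (1 + c) / (rr + e + c) = (1 + 0.389) / (0.2527 + 0.01 + 0.389) ≈ 2.1313.
ΔMB = ΔM / m = (+4.81) / 2.1313 ≈ 2.2568 billion.

CHF 2.26 billion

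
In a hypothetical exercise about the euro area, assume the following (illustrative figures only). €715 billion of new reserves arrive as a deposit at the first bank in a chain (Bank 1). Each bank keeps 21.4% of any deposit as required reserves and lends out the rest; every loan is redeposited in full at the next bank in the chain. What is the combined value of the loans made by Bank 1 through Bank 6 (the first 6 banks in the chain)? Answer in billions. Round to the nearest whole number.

Bank i lends (1 − rr)^i of the original deposit: Bank 1 lends 715·0.7860 = 561.9900, Bank 2 lends 715·0.7860² ≈ 441.7241, and so on.
Summing a geometric series: total = 715·[0.7860·(1 − 0.7860^6) / (1 − 0.7860)] ≈ 2006.8942 billion.

€2007 billion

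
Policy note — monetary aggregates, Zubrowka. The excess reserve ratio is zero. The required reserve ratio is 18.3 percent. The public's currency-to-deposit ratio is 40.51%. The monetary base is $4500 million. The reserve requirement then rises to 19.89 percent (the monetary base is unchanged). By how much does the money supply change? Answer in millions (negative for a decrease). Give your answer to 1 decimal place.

Initially m₁ = (1 + 0.4051) / (0.183 + 0.4051) ≈ 2.389220, so M₁ = 2.389220 × 4500 = 10751.49 million.
After the change m₂ = (1 + 0.4051) / (0.1989 + 0.4051) ≈ 2.326325, so M₂ = 2.326325 × 4500 = 10468.4625 million.
ΔM = M₂ − M₁ = 10468.4625 − 10751.49 = -283.0275 million.

-283.0 million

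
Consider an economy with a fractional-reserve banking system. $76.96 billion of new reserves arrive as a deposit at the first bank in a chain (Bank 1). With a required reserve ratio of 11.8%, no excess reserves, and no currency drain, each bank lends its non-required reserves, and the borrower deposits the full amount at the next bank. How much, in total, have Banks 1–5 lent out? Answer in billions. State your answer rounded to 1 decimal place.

Bank i lends (1 − rr)^i of the original deposit: Bank 1 lends 76.96·0.8820 ≈ 67.8787, Bank 2 lends 76.96·0.8820² ≈ 59.8690, and so on.
Summing a geometric series: total = 76.96·[0.8820·(1 − 0.8820^5) / (1 − 0.8820)] ≈ 268.2037 billion.

$268.2 billion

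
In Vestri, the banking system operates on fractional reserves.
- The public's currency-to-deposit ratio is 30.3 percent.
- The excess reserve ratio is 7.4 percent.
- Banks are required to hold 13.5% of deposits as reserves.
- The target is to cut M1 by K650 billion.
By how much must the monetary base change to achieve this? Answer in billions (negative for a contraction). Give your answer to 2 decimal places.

-255.41 billion

The money multiplier is m = (1 + c) / (rr + e + c) = (1 + 0.303) / (0.135 + 0.074 + 0.303) ≈ 2.544922.
ΔMB = ΔM / m = (−650) / 2.544922 ≈ -255.4106 billion.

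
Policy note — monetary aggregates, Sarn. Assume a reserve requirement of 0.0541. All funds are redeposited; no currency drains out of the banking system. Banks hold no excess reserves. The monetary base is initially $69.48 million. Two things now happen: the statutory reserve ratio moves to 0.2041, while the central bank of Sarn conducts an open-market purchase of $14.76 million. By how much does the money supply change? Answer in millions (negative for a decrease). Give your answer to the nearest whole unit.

Before: m₁ = 1 / (0.0541) ≈ 18.4843, MB₁ = 69.48, so M₁ = 18.4843 × 69.48 ≈ 1284.2892 million.
After: m₂ = 1 / (0.2041) ≈ 4.8996, MB₂ = 69.48 + 14.76 = 84.24, so M₂ = 4.8996 × 84.24 ≈ 412.7423 million.
ΔM = M₂ − M₁ = 412.7423 − 1284.2892 = -871.5469 million.

-872 million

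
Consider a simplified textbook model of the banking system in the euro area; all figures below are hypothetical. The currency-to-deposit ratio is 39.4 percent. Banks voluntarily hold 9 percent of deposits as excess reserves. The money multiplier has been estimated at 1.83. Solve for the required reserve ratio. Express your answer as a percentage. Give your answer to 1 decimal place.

Using m = 1.83. Since m = (1 + c)/(c + rr + e), the denominator satisfies c + rr + e = (1 + c)/m = (1 + 0.394) / 1.83 ≈ 0.761749.
With c = 0.394 and e = 0.09, the required reserve ratio is 0.761749 − 0.394 − 0.09 = 0.277749.

27.8%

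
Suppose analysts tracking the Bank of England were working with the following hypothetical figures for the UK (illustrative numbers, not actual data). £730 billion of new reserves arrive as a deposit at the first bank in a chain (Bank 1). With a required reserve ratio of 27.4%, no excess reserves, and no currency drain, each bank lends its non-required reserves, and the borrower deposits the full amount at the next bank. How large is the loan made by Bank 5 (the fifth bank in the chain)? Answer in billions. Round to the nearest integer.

Each bank lends a fraction (1 − rr) = 0.7260 of the deposit it receives, so Bank 5 receives 730·0.7260^4 and lends 730·0.7260^5 ≈ 147.2333 billion.

£147 billion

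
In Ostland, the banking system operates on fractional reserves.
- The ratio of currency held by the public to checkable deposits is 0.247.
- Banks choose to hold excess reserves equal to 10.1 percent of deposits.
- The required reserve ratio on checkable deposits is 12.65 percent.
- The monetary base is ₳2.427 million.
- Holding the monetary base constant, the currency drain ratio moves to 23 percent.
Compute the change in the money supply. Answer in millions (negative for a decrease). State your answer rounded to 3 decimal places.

₳0.147 million

Initially m₁ = (1 + 0.247) / (0.1265 + 0.101 + 0.247) ≈ 2.62803, so M₁ = 2.62803 × 2.427 ≈ 6.3782 million.
After the change m₂ = (1 + 0.23) / (0.1265 + 0.101 + 0.23) ≈ 2.68852, so M₂ = 2.68852 × 2.427 ≈ 6.525 million.
ΔM = M₂ − M₁ = 6.525 − 6.3782 = 0.1468 million.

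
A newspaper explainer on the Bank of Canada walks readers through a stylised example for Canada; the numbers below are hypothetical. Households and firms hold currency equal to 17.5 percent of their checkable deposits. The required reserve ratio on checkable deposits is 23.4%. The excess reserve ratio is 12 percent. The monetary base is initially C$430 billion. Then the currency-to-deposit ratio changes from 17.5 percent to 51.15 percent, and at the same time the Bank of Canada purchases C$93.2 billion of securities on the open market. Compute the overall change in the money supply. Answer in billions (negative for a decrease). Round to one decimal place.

Before: m₁ = (1 + 0.175) / (0.234 + 0.12 + 0.175) ≈ 2.22117, MB₁ = 430, so M₁ = 2.22117 × 430 = 955.1031 billion.
After: m₂ = (1 + 0.5115) / (0.234 + 0.12 + 0.5115) ≈ 1.74639, MB₂ = 430 + 93.2 = 523.2, so M₂ = 1.74639 × 523.2 ≈ 913.7112 billion.
ΔM = M₂ − M₁ = 913.7112 − 955.1031 = -41.3919 billion.

-41.4 billion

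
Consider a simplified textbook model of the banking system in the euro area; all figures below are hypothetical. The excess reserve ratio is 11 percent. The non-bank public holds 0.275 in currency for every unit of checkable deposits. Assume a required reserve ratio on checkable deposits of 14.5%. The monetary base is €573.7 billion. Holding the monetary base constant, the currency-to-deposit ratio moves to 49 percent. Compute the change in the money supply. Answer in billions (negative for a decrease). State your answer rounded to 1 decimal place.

-232.7 billion

Initially m₁ = (1 + 0.275) / (0.145 + 0.11 + 0.275) ≈ 2.40566, so M₁ = 2.40566 × 573.7 ≈ 1380.1271 billion.
After the change m₂ = (1 + 0.49) / (0.145 + 0.11 + 0.49) = 2, so M₂ = 2 × 573.7 = 1147.4 billion.
ΔM = M₂ − M₁ = 1147.4 − 1380.1271 = -232.7271 billion.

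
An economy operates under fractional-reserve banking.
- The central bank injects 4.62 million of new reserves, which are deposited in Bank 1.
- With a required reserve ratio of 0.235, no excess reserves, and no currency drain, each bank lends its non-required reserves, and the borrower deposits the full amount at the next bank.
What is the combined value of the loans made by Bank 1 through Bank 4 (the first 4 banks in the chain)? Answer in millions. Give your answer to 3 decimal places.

Bank i lends (1 − rr)^i of the original deposit: Bank 1 lends 4.62·0.7650 = 3.5343, Bank 2 lends 4.62·0.7650² ≈ 2.7037, and so on.
Summing a geometric series: total = 4.62·[0.7650·(1 − 0.7650^4) / (1 − 0.7650)] ≈ 9.8887 million.

9.889 million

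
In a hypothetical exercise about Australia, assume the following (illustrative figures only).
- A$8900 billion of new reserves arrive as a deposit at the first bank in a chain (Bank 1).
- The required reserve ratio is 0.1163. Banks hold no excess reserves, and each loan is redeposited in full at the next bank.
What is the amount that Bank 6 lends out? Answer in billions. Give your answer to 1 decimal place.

Each bank lends a fraction (1 − rr) = 0.8837 of the deposit it receives, so Bank 6 receives 8900·0.8837^5 and lends 8900·0.8837^6 ≈ 4238.5678 billion.

A$4238.6 billion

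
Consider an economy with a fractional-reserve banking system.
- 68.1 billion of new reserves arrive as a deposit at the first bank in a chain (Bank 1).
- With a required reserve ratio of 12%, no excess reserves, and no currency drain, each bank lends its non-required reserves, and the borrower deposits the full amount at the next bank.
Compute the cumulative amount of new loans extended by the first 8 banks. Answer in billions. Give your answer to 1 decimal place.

319.8 billion

Bank i lends (1 − rr)^i of the original deposit: Bank 1 lends 68.1·0.8800 = 59.9280, Bank 2 lends 68.1·0.8800² ≈ 52.7366, and so on.
Summing a geometric series: total = 68.1·[0.8800·(1 − 0.8800^8) / (1 − 0.8800)] ≈ 319.7985 billion.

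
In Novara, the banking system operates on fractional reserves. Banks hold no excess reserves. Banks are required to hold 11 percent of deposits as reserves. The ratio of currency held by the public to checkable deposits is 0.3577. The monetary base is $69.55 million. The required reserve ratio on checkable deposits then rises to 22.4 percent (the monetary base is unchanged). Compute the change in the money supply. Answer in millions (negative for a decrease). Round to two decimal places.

Initially m₁ = (1 + 0.3577) / (0.11 + 0.3577) ≈ 2.90293, so M₁ = 2.90293 × 69.55 ≈ 201.8988 million.
After the change m₂ = (1 + 0.3577) / (0.224 + 0.3577) ≈ 2.33402, so M₂ = 2.33402 × 69.55 ≈ 162.3311 million.
ΔM = M₂ − M₁ = 162.3311 − 201.8988 = -39.5677 million.

-39.57 million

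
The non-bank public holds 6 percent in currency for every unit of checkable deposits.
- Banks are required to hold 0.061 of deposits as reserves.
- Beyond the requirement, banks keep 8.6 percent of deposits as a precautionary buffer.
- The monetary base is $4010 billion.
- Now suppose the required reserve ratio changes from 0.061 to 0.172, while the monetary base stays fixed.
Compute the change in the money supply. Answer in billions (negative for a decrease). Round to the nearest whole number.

-7168 billion

Initially m₁ = (1 + 0.06) / (0.061 + 0.086 + 0.06) ≈ 5.12077, so M₁ = 5.12077 × 4010 = 20534.2877 billion.
After the change m₂ = (1 + 0.06) / (0.172 + 0.086 + 0.06) ≈ 3.33333, so M₂ = 3.33333 × 4010 = 13366.6533 billion.
ΔM = M₂ − M₁ = 13366.6533 − 20534.2877 = -7167.6344 billion.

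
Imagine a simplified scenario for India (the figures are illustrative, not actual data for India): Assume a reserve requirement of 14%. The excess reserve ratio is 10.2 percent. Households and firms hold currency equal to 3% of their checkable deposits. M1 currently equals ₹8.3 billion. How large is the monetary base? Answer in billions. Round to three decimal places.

₹2.192 billion

The money multiplier is m = (1 + c) / (rr + e + c) = (1 + 0.03) / (0.14 + 0.102 + 0.03) ≈ 3.78676.
MB = M / m = 8.3 / 3.78676 ≈ 2.1918 billion.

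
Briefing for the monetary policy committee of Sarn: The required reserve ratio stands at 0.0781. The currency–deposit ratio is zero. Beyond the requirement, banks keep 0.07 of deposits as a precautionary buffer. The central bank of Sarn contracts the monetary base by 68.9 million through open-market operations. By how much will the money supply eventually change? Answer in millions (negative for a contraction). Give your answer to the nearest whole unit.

The money multiplier is m = 1 / (rr + e) = 1 / (0.0781 + 0.07) ≈ 6.7522.
The sale removes 68.9 million of base, so ΔM = m × ΔMB = 6.7522 × (−68.9) ≈ -465.2266 million.

-465 million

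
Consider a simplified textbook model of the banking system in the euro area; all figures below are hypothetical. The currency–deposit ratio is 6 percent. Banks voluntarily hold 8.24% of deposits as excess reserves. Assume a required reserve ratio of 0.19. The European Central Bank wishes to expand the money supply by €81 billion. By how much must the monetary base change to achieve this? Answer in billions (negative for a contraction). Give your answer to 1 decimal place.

The money multiplier is m = (1 + c) / (rr + e + c) = (1 + 0.06) / (0.19 + 0.0824 + 0.06) ≈ 3.1889.
ΔMB = ΔM / m = (+81) / 3.1889 ≈ 25.4006 billion.

€25.4 billion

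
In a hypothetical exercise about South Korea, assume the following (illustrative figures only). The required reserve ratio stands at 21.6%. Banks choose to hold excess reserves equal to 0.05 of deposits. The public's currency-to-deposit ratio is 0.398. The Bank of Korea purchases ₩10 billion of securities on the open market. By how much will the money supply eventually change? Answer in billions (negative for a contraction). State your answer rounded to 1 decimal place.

The money multiplier is m = (1 + c) / (rr + e + c) = (1 + 0.398) / (0.216 + 0.05 + 0.398) ≈ 2.1054.
The purchase adds 10 billion of base, so ΔM = m × ΔMB = 2.1054 × (+10) = 21.054 billion.

₩21.1 billion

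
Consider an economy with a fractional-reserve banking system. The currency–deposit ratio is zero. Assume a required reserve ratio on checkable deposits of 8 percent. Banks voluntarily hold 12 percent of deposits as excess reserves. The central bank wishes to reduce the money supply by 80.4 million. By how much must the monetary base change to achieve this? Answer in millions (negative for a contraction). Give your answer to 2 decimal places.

-16.08 million

The money multiplier is m = 1 / (rr + e) = 1 / (0.08 + 0.12) = 5.
ΔMB = ΔM / m = (−80.4) / 5 = -16.08 million.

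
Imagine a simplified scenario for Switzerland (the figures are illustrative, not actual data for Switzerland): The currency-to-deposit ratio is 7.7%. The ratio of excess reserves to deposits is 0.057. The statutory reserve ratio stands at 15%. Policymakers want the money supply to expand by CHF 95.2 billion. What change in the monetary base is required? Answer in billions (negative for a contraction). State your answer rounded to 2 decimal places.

The money multiplier is m = (1 + c) / (rr + e + c) = (1 + 0.077) / (0.15 + 0.057 + 0.077) ≈ 3.79225.
ΔMB = ΔM / m = (+95.2) / 3.79225 ≈ 25.1038 billion.

CHF 25.10 billion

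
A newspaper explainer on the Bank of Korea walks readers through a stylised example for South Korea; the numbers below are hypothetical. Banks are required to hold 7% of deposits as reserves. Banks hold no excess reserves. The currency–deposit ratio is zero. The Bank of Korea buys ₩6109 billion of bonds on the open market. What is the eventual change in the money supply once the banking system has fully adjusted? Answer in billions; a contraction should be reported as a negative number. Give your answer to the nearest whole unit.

₩87271 billion

The simple money multiplier is m = 1/rr = 1/0.07 ≈ 14.28571.
An open-market purchase increases the monetary base by 6109 billion, so ΔM = m × ΔMB = 14.28571 × 6109 ≈ 87271.4024 billion.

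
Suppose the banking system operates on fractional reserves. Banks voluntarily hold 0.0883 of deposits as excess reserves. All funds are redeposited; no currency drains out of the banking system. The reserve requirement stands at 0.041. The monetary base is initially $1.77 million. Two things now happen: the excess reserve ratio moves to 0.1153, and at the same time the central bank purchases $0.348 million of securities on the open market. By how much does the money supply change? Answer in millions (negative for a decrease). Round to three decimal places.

-0.138 million

Before: m₁ = 1 / (0.041 + 0.0883) ≈ 7.73395, MB₁ = 1.77, so M₁ = 7.73395 × 1.77 ≈ 13.6891 million.
After: m₂ = 1 / (0.041 + 0.1153) ≈ 6.39795, MB₂ = 1.77 + 0.348 = 2.118, so M₂ = 6.39795 × 2.118 ≈ 13.5509 million.
ΔM = M₂ − M₁ = 13.5509 − 13.6891 = -0.1382 million.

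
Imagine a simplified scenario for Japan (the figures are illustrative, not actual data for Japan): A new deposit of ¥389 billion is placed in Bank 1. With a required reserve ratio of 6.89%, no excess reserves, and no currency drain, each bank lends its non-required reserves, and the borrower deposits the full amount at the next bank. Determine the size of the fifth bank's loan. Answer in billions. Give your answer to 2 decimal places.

Each bank lends a fraction (1 − rr) = 0.9311 of the deposit it receives, so Bank 5 receives 389·0.9311^4 and lends 389·0.9311^5 ≈ 272.2270 billion.

¥272.23 billion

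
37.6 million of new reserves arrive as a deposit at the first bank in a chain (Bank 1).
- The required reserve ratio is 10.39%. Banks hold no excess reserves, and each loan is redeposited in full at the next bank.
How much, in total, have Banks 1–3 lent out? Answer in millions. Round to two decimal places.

Bank i lends (1 − rr)^i of the original deposit: Bank 1 lends 37.6·0.8961 ≈ 33.6934, Bank 2 lends 37.6·0.8961² ≈ 30.1926, and so on.
Summing a geometric series: total = 37.6·[0.8961·(1 − 0.8961^3) / (1 − 0.8961)] ≈ 90.9416 million.

90.94 million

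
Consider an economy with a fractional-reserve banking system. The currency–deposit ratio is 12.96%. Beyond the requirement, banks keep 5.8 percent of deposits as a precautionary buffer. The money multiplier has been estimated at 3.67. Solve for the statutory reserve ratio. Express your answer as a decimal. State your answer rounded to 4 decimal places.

0.1202

Using m = 3.67. Since m = (1 + c)/(c + rr + e), the denominator satisfies c + rr + e = (1 + c)/m = (1 + 0.1296) / 3.67 ≈ 0.307793.
With c = 0.1296 and e = 0.058, the statutory reserve ratio is 0.307793 − 0.1296 − 0.058 = 0.120193.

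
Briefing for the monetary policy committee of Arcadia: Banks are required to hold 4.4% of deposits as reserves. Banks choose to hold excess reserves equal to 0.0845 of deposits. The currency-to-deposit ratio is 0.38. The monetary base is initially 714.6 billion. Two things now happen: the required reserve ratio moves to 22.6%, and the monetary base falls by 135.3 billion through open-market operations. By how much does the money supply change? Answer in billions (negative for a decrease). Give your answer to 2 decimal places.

-781.57 billion

Before: m₁ = (1 + 0.38) / (0.044 + 0.0845 + 0.38) ≈ 2.713864, MB₁ = 714.6, so M₁ = 2.713864 × 714.6 ≈ 1939.3272 billion.
After: m₂ = (1 + 0.38) / (0.226 + 0.0845 + 0.38) ≈ 1.998552, MB₂ = 714.6 − 135.3 = 579.3, so M₂ = 1.998552 × 579.3 ≈ 1157.7612 billion.
ΔM = M₂ − M₁ = 1157.7612 − 1939.3272 = -781.566 billion.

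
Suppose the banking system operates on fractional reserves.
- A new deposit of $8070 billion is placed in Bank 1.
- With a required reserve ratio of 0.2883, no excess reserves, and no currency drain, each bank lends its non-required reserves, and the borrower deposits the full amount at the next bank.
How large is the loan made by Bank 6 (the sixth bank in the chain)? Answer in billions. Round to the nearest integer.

Each bank lends a fraction (1 − rr) = 0.7117 of the deposit it receives, so Bank 6 receives 8070·0.7117^5 and lends 8070·0.7117^6 ≈ 1048.7098 billion.

$1049 billion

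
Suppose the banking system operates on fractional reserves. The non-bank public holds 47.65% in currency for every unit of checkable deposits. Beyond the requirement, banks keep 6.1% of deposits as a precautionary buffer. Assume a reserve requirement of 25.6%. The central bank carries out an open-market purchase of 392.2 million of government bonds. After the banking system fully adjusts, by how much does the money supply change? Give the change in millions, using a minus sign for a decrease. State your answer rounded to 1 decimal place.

729.8 million

The money multiplier is m = (1 + c) / (rr + e + c) = (1 + 0.4765) / (0.256 + 0.061 + 0.4765) ≈ 1.86074.
The purchase adds 392.2 million of base, so ΔM = m × ΔMB = 1.86074 × (+392.2) ≈ 729.7822 million.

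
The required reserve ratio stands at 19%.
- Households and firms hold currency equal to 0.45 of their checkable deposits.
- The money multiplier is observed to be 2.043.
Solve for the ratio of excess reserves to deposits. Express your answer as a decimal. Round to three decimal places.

0.070

Using m = 2.043. Since m = (1 + c)/(c + rr + e), the denominator satisfies c + rr + e = (1 + c)/m = (1 + 0.45) / 2.043 ≈ 0.709741.
With c = 0.45 and rr = 0.19, the ratio of excess reserves to deposits is 0.709741 − 0.45 − 0.19 = 0.069741.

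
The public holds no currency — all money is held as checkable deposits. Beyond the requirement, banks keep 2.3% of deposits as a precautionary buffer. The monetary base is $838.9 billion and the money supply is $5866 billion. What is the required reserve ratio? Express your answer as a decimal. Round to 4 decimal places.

Using m = M/MB = 5866/838.9 ≈ 6.992490. Since m = (1 + c)/(c + rr + e), the denominator satisfies c + rr + e = (1 + c)/m = (1 + 0) / 6.992490 ≈ 0.143011.
With c = 0 and e = 0.023, the required reserve ratio is 0.143011 − 0 − 0.023 = 0.120011.

0.1200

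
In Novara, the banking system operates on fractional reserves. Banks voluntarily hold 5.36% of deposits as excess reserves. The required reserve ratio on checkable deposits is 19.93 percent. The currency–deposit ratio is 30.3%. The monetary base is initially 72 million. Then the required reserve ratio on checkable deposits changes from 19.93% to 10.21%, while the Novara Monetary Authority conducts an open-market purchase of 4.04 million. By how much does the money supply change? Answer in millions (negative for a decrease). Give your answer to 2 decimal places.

47.24 million

Before: m₁ = (1 + 0.303) / (0.1993 + 0.0536 + 0.303) ≈ 2.34395, MB₁ = 72, so M₁ = 2.34395 × 72 = 168.7644 million.
After: m₂ = (1 + 0.303) / (0.1021 + 0.0536 + 0.303) ≈ 2.84064, MB₂ = 72 + 4.04 = 76.04, so M₂ = 2.84064 × 76.04 ≈ 216.0023 million.
ΔM = M₂ − M₁ = 216.0023 − 168.7644 = 47.2379 million.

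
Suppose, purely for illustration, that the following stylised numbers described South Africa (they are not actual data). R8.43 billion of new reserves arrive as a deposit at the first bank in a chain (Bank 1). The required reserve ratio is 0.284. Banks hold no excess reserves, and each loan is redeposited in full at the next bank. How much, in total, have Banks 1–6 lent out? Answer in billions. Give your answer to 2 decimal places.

Bank i lends (1 − rr)^i of the original deposit: Bank 1 lends 8.43·0.7160 ≈ 6.0359, Bank 2 lends 8.43·0.7160² ≈ 4.3217, and so on.
Summing a geometric series: total = 8.43·[0.7160·(1 − 0.7160^6) / (1 − 0.7160)] ≈ 18.3896 billion.

R18.39 billion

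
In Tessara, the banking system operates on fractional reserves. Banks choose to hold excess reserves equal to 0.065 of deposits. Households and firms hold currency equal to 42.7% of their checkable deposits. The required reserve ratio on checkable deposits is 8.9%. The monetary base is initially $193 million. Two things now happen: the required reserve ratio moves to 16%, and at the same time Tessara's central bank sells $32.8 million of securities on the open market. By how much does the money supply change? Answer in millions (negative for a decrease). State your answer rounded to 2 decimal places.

Before: m₁ = (1 + 0.427) / (0.089 + 0.065 + 0.427) ≈ 2.456110, MB₁ = 193, so M₁ = 2.456110 × 193 ≈ 474.0292 million.
After: m₂ = (1 + 0.427) / (0.16 + 0.065 + 0.427) ≈ 2.188650, MB₂ = 193 − 32.8 = 160.2, so M₂ = 2.188650 × 160.2 ≈ 350.6217 million.
ΔM = M₂ − M₁ = 350.6217 − 474.0292 = -123.4075 million.

-123.41 million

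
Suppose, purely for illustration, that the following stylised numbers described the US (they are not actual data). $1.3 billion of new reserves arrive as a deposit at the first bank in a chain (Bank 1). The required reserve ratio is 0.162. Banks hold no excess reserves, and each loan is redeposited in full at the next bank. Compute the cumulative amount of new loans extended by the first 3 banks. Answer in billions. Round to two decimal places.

Bank i lends (1 − rr)^i of the original deposit: Bank 1 lends 1.3·0.8380 = 1.0894, Bank 2 lends 1.3·0.8380² ≈ 0.9129, and so on.
Summing a geometric series: total = 1.3·[0.8380·(1 − 0.8380^3) / (1 − 0.8380)] ≈ 2.7673 billion.

$2.77 billion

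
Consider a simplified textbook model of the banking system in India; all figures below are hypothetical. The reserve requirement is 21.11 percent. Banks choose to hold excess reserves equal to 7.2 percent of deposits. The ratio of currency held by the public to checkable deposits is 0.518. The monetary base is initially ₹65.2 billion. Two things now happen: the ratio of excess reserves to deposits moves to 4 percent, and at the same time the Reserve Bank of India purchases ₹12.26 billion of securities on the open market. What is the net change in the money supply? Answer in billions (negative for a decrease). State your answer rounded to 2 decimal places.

₹29.34 billion

Before: m₁ = (1 + 0.518) / (0.2111 + 0.072 + 0.518) ≈ 1.89489, MB₁ = 65.2, so M₁ = 1.89489 × 65.2 ≈ 123.5468 billion.
After: m₂ = (1 + 0.518) / (0.2111 + 0.04 + 0.518) ≈ 1.97374, MB₂ = 65.2 + 12.26 = 77.46, so M₂ = 1.97374 × 77.46 ≈ 152.8859 billion.
ΔM = M₂ − M₁ = 152.8859 − 123.5468 = 29.3391 billion.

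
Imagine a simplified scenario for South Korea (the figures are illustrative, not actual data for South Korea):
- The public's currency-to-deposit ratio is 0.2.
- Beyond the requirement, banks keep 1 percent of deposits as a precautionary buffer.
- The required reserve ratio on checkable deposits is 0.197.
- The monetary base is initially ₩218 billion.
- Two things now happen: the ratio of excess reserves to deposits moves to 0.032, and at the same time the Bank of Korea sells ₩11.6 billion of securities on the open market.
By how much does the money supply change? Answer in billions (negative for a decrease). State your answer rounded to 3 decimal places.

Before: m₁ = (1 + 0.2) / (0.197 + 0.01 + 0.2) ≈ 2.9484029, MB₁ = 218, so M₁ = 2.9484029 × 218 ≈ 642.7518 billion.
After: m₂ = (1 + 0.2) / (0.197 + 0.032 + 0.2) ≈ 2.7972028, MB₂ = 218 − 11.6 = 206.4, so M₂ = 2.7972028 × 206.4 ≈ 577.3427 billion.
ΔM = M₂ − M₁ = 577.3427 − 642.7518 = -65.4091 billion.

-65.409 billion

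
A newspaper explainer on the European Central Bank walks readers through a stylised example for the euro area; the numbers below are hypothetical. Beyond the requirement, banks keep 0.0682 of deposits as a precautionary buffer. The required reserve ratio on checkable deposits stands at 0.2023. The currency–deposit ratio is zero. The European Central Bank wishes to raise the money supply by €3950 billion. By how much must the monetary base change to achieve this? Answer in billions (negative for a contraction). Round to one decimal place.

The money multiplier is m = 1 / (rr + e) = 1 / (0.2023 + 0.0682) ≈ 3.696858.
ΔMB = ΔM / m = (+3950) / 3.696858 ≈ 1068.4749 billion.

€1068.5 billion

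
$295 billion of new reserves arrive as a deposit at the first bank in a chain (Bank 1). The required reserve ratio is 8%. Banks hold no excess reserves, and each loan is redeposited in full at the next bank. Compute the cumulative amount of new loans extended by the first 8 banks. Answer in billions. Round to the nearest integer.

$1651 billion

Bank i lends (1 − rr)^i of the original deposit: Bank 1 lends 295·0.9200 = 271.4000, Bank 2 lends 295·0.9200² = 249.6880, and so on.
Summing a geometric series: total = 295·[0.9200·(1 − 0.9200^8) / (1 − 0.9200)] ≈ 1651.4050 billion.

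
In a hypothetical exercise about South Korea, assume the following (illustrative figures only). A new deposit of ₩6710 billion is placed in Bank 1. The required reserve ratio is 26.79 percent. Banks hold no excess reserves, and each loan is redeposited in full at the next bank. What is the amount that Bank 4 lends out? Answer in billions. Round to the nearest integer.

₩1928 billion

Each bank lends a fraction (1 − rr) = 0.7321 of the deposit it receives, so Bank 4 receives 6710·0.7321^3 and lends 6710·0.7321^4 ≈ 1927.5433 billion.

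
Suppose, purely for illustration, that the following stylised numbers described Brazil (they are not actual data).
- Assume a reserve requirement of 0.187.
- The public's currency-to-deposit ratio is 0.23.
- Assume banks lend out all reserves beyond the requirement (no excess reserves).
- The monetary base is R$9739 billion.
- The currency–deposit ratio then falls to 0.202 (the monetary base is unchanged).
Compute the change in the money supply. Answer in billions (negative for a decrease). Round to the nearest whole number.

Initially m₁ = (1 + 0.23) / (0.187 + 0.23) ≈ 2.94964, so M₁ = 2.94964 × 9739 ≈ 28726.544 billion.
After the change m₂ = (1 + 0.202) / (0.187 + 0.202) ≈ 3.08997, so M₂ = 3.08997 × 9739 ≈ 30093.2178 billion.
ΔM = M₂ − M₁ = 30093.2178 − 28726.544 = 1366.6738 billion.

R$1367 billion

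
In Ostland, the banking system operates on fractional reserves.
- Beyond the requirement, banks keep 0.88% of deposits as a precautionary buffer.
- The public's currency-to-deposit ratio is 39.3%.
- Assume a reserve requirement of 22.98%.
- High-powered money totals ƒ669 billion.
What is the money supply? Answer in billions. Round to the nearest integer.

ƒ1475 billion

The money multiplier is m = (1 + c) / (rr + e + c) = (1 + 0.393) / (0.2298 + 0.0088 + 0.393) ≈ 2.2055.
So M = m × MB = 2.2055 × 669 = 1475.4795 billion.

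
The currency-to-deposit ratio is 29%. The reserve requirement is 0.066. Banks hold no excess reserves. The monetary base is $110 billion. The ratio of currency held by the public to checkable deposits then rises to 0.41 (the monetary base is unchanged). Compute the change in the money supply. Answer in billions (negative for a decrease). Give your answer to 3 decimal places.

-72.755 billion

Initially m₁ = (1 + 0.29) / (0.066 + 0.29) ≈ 3.6235955, so M₁ = 3.6235955 × 110 ≈ 398.5955 billion.
After the change m₂ = (1 + 0.41) / (0.066 + 0.41) ≈ 2.9621849, so M₂ = 2.9621849 × 110 ≈ 325.8403 billion.
ΔM = M₂ − M₁ = 325.8403 − 398.5955 = -72.7552 billion.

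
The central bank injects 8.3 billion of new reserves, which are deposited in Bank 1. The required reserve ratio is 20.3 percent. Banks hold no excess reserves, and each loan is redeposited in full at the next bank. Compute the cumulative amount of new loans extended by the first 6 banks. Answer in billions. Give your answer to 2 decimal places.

24.23 billion

Bank i lends (1 − rr)^i of the original deposit: Bank 1 lends 8.3·0.7970 = 6.6151, Bank 2 lends 8.3·0.7970² ≈ 5.2722, and so on.
Summing a geometric series: total = 8.3·[0.7970·(1 − 0.7970^6) / (1 − 0.7970)] ≈ 24.2347 billion.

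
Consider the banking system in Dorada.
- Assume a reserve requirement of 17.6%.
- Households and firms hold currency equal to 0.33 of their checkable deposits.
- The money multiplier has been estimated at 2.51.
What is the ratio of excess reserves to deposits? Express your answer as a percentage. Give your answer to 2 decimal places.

2.39%

Using m = 2.51. Since m = (1 + c)/(c + rr + e), the denominator satisfies c + rr + e = (1 + c)/m = (1 + 0.33) / 2.51 ≈ 0.529880.
With c = 0.33 and rr = 0.176, the ratio of excess reserves to deposits is 0.529880 − 0.33 − 0.176 = 0.02388.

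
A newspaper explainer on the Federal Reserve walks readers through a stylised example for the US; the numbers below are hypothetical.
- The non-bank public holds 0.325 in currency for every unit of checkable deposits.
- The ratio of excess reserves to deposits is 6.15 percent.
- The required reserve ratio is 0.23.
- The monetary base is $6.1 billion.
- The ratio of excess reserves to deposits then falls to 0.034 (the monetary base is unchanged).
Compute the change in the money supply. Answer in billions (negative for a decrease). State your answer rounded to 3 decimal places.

$0.612 billion

Initially m₁ = (1 + 0.325) / (0.23 + 0.0615 + 0.325) ≈ 2.14923, so M₁ = 2.14923 × 6.1 ≈ 13.1103 billion.
After the change m₂ = (1 + 0.325) / (0.23 + 0.034 + 0.325) ≈ 2.24958, so M₂ = 2.24958 × 6.1 ≈ 13.7224 billion.
ΔM = M₂ − M₁ = 13.7224 − 13.1103 = 0.6121 billion.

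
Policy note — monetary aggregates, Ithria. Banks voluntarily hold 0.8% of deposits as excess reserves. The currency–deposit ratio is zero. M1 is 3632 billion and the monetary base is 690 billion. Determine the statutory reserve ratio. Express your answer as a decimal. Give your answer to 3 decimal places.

0.182

Using m = M/MB = 3632/690 ≈ 5.263768. Since m = (1 + c)/(c + rr + e), the denominator satisfies c + rr + e = (1 + c)/m = (1 + 0) / 5.263768 ≈ 0.189978.
With c = 0 and e = 0.008, the statutory reserve ratio is 0.189978 − 0 − 0.008 = 0.181978.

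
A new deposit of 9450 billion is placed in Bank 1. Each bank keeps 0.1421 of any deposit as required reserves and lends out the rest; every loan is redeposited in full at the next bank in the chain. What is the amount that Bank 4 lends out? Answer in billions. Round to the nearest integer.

5119 billion

Each bank lends a fraction (1 − rr) = 0.8579 of the deposit it receives, so Bank 4 receives 9450·0.8579^3 and lends 9450·0.8579^4 ≈ 5118.9216 billion.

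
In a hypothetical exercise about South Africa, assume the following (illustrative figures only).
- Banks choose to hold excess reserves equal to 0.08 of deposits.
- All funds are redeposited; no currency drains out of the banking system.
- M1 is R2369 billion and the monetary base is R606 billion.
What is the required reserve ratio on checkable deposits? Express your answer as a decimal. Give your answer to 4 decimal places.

0.1758

Using m = M/MB = 2369/606 ≈ 3.909241. Since m = (1 + c)/(c + rr + e), the denominator satisfies c + rr + e = (1 + c)/m = (1 + 0) / 3.909241 ≈ 0.255804.
With c = 0 and e = 0.08, the required reserve ratio on checkable deposits is 0.255804 − 0 − 0.08 = 0.175804.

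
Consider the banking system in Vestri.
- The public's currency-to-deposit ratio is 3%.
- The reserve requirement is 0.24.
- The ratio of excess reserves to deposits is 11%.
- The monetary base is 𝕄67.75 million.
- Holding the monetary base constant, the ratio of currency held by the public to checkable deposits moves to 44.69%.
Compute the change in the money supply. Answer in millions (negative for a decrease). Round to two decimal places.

-60.63 million

Initially m₁ = (1 + 0.03) / (0.24 + 0.11 + 0.03) ≈ 2.71053, so M₁ = 2.71053 × 67.75 ≈ 183.6384 million.
After the change m₂ = (1 + 0.4469) / (0.24 + 0.11 + 0.4469) ≈ 1.81566, so M₂ = 1.81566 × 67.75 ≈ 123.011 million.
ΔM = M₂ − M₁ = 123.011 − 183.6384 = -60.6274 million.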